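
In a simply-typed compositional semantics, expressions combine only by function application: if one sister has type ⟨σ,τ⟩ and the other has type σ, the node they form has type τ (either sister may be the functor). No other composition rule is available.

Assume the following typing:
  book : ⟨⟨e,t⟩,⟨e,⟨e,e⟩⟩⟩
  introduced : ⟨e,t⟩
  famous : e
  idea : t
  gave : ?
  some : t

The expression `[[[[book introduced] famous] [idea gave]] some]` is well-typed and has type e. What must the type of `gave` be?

⟨t,⟨⟨e,e⟩,⟨t,e⟩⟩⟩

[[[[book introduced] famous] [idea gave]] some] must have type e. The sister some has type t; that is not a function onto e, so [[[book introduced] famous] [idea gave]] must be the functor, of type ⟨t,e⟩.
[[[book introduced] famous] [idea gave]] must have type ⟨t,e⟩. The sister [[book introduced] famous] has type ⟨e,e⟩; that is not a function onto ⟨t,e⟩, so [idea gave] must be the functor, of type ⟨⟨e,e⟩,⟨t,e⟩⟩.
[idea gave] must have type ⟨⟨e,e⟩,⟨t,e⟩⟩. The sister idea has type t; that is not a function onto ⟨⟨e,e⟩,⟨t,e⟩⟩, so gave must be the functor, of type ⟨t,⟨⟨e,e⟩,⟨t,e⟩⟩⟩.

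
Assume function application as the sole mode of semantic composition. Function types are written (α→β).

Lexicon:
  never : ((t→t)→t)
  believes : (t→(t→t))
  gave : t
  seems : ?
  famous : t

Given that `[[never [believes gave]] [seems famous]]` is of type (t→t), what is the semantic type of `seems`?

At [[never [believes gave]] [seems famous]] (required: (t→t)): [never [believes gave]] is t, which is not a function with range (t→t); hence [seems famous] is the functor — type (t→(t→t)).
At [seems famous] (required: (t→(t→t))): famous is t, which is not a function with range (t→(t→t)); hence seems is the functor — type (t→(t→(t→t))).

(t→(t→(t→t)))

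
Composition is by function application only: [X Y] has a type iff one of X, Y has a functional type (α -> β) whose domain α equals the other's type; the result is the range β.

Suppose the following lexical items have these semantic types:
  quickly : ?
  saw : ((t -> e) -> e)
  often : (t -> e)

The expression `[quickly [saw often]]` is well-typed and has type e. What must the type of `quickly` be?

(e -> e)

[quickly [saw often]] is required to be e. [saw often] : e cannot yield e as functor, so quickly : (e -> e).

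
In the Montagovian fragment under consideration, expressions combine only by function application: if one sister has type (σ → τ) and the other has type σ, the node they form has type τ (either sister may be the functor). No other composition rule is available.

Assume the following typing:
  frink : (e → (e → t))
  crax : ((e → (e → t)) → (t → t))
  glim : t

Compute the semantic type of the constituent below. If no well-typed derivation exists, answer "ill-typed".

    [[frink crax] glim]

t

[frink crax]: crax is ((e → (e → t)) → (t → t)), frink is (e → (e → t)); result (t → t).
[[frink crax] glim]: [frink crax] is (t → t), glim is t; result t.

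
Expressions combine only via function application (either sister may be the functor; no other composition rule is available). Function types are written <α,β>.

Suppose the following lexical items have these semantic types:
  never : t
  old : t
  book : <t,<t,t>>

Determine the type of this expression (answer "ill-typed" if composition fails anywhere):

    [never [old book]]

At [old book], book : <t,<t,t>> takes old : t, giving <t,t>.
At [never [old book]], [old book] : <t,t> takes never : t, giving t.

t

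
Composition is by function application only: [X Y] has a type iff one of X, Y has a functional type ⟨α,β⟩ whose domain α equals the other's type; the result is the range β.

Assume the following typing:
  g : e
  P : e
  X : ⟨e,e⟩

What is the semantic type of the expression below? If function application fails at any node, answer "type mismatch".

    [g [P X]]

[P X]: ⟨e,e⟩ applied to e yields e.
[g [P X]]: e and e cannot combine by function application — type clash.

type mismatch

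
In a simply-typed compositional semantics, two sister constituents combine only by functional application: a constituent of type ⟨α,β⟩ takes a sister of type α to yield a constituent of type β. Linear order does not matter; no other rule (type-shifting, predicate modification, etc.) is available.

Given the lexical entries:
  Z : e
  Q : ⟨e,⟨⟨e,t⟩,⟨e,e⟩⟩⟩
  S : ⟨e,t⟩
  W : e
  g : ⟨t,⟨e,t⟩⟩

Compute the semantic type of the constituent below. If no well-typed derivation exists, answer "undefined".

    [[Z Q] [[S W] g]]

⟨e,e⟩

[Z Q] — Q of type ⟨e,⟨⟨e,t⟩,⟨e,e⟩⟩⟩ combines with Z of type e: type ⟨⟨e,t⟩,⟨e,e⟩⟩.
[S W] — S of type ⟨e,t⟩ combines with W of type e: type t.
[[S W] g] — g of type ⟨t,⟨e,t⟩⟩ combines with [S W] of type t: type ⟨e,t⟩.
[[Z Q] [[S W] g]] — [Z Q] of type ⟨⟨e,t⟩,⟨e,e⟩⟩ combines with [[S W] g] of type ⟨e,t⟩: type ⟨e,e⟩.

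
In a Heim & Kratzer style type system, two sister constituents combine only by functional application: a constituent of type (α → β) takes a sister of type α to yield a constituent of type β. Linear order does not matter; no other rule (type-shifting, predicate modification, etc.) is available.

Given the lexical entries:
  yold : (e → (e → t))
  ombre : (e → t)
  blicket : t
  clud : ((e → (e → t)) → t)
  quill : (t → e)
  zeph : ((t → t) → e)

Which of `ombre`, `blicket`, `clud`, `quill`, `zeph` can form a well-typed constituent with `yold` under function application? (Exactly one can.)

ombre : (e → t) — does not combine with yold.
blicket : t — does not combine with yold.
clud — combines: clud : ((e → (e → t)) → t) takes yold : (e → (e → t)) as argument, giving t.
quill : (t → e) — does not combine with yold.
zeph : ((t → t) → e) — does not combine with yold.

clud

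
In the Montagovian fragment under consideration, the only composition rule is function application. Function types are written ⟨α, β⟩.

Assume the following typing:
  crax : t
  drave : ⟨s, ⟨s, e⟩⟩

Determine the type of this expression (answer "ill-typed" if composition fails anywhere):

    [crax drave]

At [crax drave]: neither t nor ⟨s, ⟨s, e⟩⟩ can take the other as argument; the node is ill-typed.

ill-typed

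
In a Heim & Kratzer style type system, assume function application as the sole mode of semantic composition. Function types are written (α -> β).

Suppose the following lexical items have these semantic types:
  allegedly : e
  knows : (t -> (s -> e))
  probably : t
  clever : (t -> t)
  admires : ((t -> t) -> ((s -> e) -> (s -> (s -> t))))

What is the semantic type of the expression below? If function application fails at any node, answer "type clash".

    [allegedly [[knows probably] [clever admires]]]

[knows probably]: (t -> (s -> e)) applied to t yields (s -> e).
[clever admires]: ((t -> t) -> ((s -> e) -> (s -> (s -> t)))) applied to (t -> t) yields ((s -> e) -> (s -> (s -> t))).
[[knows probably] [clever admires]]: ((s -> e) -> (s -> (s -> t))) applied to (s -> e) yields (s -> (s -> t)).
At [allegedly [[knows probably] [clever admires]]]: neither e nor (s -> (s -> t)) can take the other as argument; the node is ill-typed.

type clash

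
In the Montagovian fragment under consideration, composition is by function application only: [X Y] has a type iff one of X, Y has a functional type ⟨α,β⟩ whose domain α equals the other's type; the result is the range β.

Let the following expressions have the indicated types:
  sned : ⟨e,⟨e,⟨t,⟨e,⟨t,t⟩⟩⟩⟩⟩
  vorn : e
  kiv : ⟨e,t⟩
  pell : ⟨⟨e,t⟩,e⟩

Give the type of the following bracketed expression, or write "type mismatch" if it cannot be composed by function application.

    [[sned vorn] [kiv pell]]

⟨t,⟨e,⟨t,t⟩⟩⟩

[sned vorn] — sned of type ⟨e,⟨e,⟨t,⟨e,⟨t,t⟩⟩⟩⟩⟩ combines with vorn of type e: type ⟨e,⟨t,⟨e,⟨t,t⟩⟩⟩⟩.
[kiv pell] — pell of type ⟨⟨e,t⟩,e⟩ combines with kiv of type ⟨e,t⟩: type e.
[[sned vorn] [kiv pell]] — [sned vorn] of type ⟨e,⟨t,⟨e,⟨t,t⟩⟩⟩⟩ combines with [kiv pell] of type e: type ⟨t,⟨e,⟨t,t⟩⟩⟩.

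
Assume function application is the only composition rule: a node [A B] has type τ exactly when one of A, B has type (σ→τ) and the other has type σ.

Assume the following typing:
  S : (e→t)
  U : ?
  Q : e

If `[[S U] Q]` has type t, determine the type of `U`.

((e→t)→(e→t))

[[S U] Q] must have type t. The sister Q has type e; that is not a function onto t, so [S U] must be the functor, of type (e→t).
[S U] must have type (e→t). The sister S has type (e→t); that is not a function onto (e→t), so U must be the functor, of type ((e→t)→(e→t)).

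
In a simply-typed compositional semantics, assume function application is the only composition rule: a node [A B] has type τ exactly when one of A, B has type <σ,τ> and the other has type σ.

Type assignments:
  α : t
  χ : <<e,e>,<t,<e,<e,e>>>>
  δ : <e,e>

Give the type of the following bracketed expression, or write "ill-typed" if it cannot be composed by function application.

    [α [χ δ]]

[χ δ]: <<e,e>,<t,<e,<e,e>>>> applied to <e,e> yields <t,<e,<e,e>>>.
[α [χ δ]]: <t,<e,<e,e>>> applied to t yields <e,<e,e>>.

<e,<e,e>>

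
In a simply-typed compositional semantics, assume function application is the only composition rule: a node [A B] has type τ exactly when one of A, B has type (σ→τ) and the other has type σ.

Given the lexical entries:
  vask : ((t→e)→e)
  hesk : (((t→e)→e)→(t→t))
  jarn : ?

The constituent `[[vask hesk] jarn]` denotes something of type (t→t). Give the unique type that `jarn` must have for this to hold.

[[vask hesk] jarn] is required to be (t→t). [vask hesk] : (t→t) cannot yield (t→t) as functor, so jarn : ((t→t)→(t→t)).

((t→t)→(t→t))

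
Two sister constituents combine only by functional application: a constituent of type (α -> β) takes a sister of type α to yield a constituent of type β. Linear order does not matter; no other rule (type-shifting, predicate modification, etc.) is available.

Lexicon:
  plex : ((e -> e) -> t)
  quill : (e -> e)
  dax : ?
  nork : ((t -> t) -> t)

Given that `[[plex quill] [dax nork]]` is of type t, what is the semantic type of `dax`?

For [[plex quill] [dax nork]] to have type t with [plex quill] of type t, [dax nork] must be the function: [dax nork] : (t -> t).
For [dax nork] to have type (t -> t) with nork of type ((t -> t) -> t), dax must be the function: dax : (((t -> t) -> t) -> (t -> t)).

(((t -> t) -> t) -> (t -> t))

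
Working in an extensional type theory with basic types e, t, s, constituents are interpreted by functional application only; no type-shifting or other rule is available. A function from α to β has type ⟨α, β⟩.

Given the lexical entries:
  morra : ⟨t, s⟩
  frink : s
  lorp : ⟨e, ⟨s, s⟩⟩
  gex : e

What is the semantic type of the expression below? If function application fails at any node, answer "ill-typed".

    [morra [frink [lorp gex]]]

ill-typed

At [lorp gex], lorp : ⟨e, ⟨s, s⟩⟩ takes gex : e, giving ⟨s, s⟩.
At [frink [lorp gex]], [lorp gex] : ⟨s, s⟩ takes frink : s, giving s.
[morra [frink [lorp gex]]]: ⟨t, s⟩ and s cannot combine by function application — type clash.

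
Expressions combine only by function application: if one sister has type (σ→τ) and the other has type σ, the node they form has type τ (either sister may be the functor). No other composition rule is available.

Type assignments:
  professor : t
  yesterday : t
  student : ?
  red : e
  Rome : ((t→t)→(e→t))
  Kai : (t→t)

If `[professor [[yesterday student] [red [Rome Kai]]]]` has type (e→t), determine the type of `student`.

[professor [[yesterday student] [red [Rome Kai]]]] must have type (e→t). The sister professor has type t; that is not a function onto (e→t), so [[yesterday student] [red [Rome Kai]]] must be the functor, of type (t→(e→t)).
[[yesterday student] [red [Rome Kai]]] must have type (t→(e→t)). The sister [red [Rome Kai]] has type t; that is not a function onto (t→(e→t)), so [yesterday student] must be the functor, of type (t→(t→(e→t))).
[yesterday student] must have type (t→(t→(e→t))). The sister yesterday has type t; that is not a function onto (t→(t→(e→t))), so student must be the functor, of type (t→(t→(t→(e→t)))).

(t→(t→(t→(e→t))))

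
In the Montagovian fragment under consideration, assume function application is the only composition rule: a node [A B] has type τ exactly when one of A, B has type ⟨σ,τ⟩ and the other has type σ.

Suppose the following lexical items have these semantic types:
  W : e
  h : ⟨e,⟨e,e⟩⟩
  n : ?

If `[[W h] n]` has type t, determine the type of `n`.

⟨⟨e,e⟩,t⟩

At [[W h] n] (required: t): [W h] is ⟨e,e⟩, which is not a function with range t; hence n is the functor — type ⟨⟨e,e⟩,t⟩.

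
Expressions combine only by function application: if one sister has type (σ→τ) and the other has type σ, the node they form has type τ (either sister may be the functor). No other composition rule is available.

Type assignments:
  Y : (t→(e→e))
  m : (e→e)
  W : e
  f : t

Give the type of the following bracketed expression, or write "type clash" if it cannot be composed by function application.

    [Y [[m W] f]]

type clash

At [m W], m : (e→e) takes W : e, giving e.
[[m W] f]: e with t — neither is a function whose domain matches the other; composition fails here.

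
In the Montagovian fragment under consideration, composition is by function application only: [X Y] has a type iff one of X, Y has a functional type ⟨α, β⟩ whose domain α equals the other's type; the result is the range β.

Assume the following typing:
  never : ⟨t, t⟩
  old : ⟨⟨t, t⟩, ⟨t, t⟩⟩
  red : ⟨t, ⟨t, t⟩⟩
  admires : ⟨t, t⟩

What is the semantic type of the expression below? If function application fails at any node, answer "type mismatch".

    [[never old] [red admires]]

[never old]: ⟨⟨t, t⟩, ⟨t, t⟩⟩ applied to ⟨t, t⟩ yields ⟨t, t⟩.
[red admires]: ⟨t, ⟨t, t⟩⟩ and ⟨t, t⟩ cannot combine by function application — type clash.

type mismatch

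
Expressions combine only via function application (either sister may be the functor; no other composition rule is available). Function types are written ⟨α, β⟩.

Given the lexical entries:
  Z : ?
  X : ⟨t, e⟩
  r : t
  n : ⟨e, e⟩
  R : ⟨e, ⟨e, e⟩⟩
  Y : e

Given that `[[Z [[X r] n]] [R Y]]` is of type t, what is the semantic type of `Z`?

[[Z [[X r] n]] [R Y]] must have type t. The sister [R Y] has type ⟨e, e⟩; that is not a function onto t, so [Z [[X r] n]] must be the functor, of type ⟨⟨e, e⟩, t⟩.
[Z [[X r] n]] must have type ⟨⟨e, e⟩, t⟩. The sister [[X r] n] has type e; that is not a function onto ⟨⟨e, e⟩, t⟩, so Z must be the functor, of type ⟨e, ⟨⟨e, e⟩, t⟩⟩.

⟨e, ⟨⟨e, e⟩, t⟩⟩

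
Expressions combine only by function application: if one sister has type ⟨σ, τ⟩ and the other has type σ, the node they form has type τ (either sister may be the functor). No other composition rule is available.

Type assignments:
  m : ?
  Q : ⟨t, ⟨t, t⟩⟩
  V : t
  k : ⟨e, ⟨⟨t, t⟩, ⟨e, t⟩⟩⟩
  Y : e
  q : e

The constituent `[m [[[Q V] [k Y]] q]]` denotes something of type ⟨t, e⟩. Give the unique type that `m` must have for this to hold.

⟨t, ⟨t, e⟩⟩

[m [[[Q V] [k Y]] q]] is required to be ⟨t, e⟩. [[[Q V] [k Y]] q] : t cannot yield ⟨t, e⟩ as functor, so m : ⟨t, ⟨t, e⟩⟩.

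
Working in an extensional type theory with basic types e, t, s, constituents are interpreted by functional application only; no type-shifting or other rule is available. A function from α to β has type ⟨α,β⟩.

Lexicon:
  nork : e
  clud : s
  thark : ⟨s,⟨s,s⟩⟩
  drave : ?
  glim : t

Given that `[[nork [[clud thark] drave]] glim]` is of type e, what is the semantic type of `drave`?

⟨⟨s,s⟩,⟨e,⟨t,e⟩⟩⟩

[[nork [[clud thark] drave]] glim] is required to be e. glim : t cannot yield e as functor, so [nork [[clud thark] drave]] : ⟨t,e⟩.
[nork [[clud thark] drave]] is required to be ⟨t,e⟩. nork : e cannot yield ⟨t,e⟩ as functor, so [[clud thark] drave] : ⟨e,⟨t,e⟩⟩.
[[clud thark] drave] is required to be ⟨e,⟨t,e⟩⟩. [clud thark] : ⟨s,s⟩ cannot yield ⟨e,⟨t,e⟩⟩ as functor, so drave : ⟨⟨s,s⟩,⟨e,⟨t,e⟩⟩⟩.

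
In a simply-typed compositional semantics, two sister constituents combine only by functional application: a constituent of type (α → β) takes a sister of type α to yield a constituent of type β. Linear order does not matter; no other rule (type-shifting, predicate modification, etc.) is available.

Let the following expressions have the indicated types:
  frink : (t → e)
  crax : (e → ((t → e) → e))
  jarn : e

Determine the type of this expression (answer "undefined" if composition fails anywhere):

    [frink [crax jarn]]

[crax jarn]: functor crax : (e → ((t → e) → e)), argument jarn : e; result ((t → e) → e).
[frink [crax jarn]]: functor [crax jarn] : ((t → e) → e), argument frink : (t → e); result e.

e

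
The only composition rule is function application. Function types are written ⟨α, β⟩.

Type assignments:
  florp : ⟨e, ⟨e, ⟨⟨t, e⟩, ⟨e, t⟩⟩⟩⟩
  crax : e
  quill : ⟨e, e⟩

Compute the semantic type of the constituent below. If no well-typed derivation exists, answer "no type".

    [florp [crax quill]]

⟨e, ⟨⟨t, e⟩, ⟨e, t⟩⟩⟩

[crax quill]: quill is ⟨e, e⟩, crax is e; result e.
[florp [crax quill]]: florp is ⟨e, ⟨e, ⟨⟨t, e⟩, ⟨e, t⟩⟩⟩⟩, [crax quill] is e; result ⟨e, ⟨⟨t, e⟩, ⟨e, t⟩⟩⟩.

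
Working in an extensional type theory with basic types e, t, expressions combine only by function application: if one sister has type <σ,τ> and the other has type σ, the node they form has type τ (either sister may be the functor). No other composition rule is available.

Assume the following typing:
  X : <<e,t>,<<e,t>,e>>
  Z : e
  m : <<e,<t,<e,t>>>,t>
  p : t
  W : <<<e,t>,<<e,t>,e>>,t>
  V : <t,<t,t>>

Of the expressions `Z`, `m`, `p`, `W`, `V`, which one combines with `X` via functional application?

Z : e — no; X wants <e,t>, and Z wants nothing (atomic).
m : <<e,<t,<e,t>>>,t> — no; X wants <e,t>, and m wants <e,<t,<e,t>>>.
p : t — no; X wants <e,t>, and p wants nothing (atomic).
W — combines: W : <<<e,t>,<<e,t>,e>>,t> takes X : <<e,t>,<<e,t>,e>> as argument, giving t.
V : <t,<t,t>> — no; X wants <e,t>, and V wants t.

W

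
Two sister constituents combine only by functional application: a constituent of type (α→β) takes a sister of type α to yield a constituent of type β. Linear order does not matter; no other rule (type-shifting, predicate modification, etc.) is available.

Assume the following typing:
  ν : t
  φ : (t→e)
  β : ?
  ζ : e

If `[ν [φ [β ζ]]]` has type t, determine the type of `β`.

[ν [φ [β ζ]]] is required to be t. ν : t cannot yield t as functor, so [φ [β ζ]] : (t→t).
[φ [β ζ]] is required to be (t→t). φ : (t→e) cannot yield (t→t) as functor, so [β ζ] : ((t→e)→(t→t)).
[β ζ] is required to be ((t→e)→(t→t)). ζ : e cannot yield ((t→e)→(t→t)) as functor, so β : (e→((t→e)→(t→t))).

(e→((t→e)→(t→t)))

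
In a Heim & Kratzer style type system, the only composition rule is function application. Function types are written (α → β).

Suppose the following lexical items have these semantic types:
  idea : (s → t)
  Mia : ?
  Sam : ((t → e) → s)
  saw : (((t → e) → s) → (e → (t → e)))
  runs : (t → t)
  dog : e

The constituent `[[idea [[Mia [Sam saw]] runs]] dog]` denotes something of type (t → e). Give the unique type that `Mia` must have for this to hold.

At [[idea [[Mia [Sam saw]] runs]] dog] (required: (t → e)): dog is e, which is not a function with range (t → e); hence [idea [[Mia [Sam saw]] runs]] is the functor — type (e → (t → e)).
At [idea [[Mia [Sam saw]] runs]] (required: (e → (t → e))): idea is (s → t), which is not a function with range (e → (t → e)); hence [[Mia [Sam saw]] runs] is the functor — type ((s → t) → (e → (t → e))).
At [[Mia [Sam saw]] runs] (required: ((s → t) → (e → (t → e)))): runs is (t → t), which is not a function with range ((s → t) → (e → (t → e))); hence [Mia [Sam saw]] is the functor — type ((t → t) → ((s → t) → (e → (t → e)))).
At [Mia [Sam saw]] (required: ((t → t) → ((s → t) → (e → (t → e))))): [Sam saw] is (e → (t → e)), which is not a function with range ((t → t) → ((s → t) → (e → (t → e)))); hence Mia is the functor — type ((e → (t → e)) → ((t → t) → ((s → t) → (e → (t → e))))).

((e → (t → e)) → ((t → t) → ((s → t) → (e → (t → e)))))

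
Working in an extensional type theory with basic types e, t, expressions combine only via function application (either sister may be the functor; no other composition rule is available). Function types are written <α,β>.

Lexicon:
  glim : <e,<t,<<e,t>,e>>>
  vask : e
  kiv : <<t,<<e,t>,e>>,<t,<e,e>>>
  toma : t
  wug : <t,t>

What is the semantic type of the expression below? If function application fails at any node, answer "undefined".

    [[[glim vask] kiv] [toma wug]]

[glim vask] — glim of type <e,<t,<<e,t>,e>>> combines with vask of type e: type <t,<<e,t>,e>>.
[[glim vask] kiv] — kiv of type <<t,<<e,t>,e>>,<t,<e,e>>> combines with [glim vask] of type <t,<<e,t>,e>>: type <t,<e,e>>.
[toma wug] — wug of type <t,t> combines with toma of type t: type t.
[[[glim vask] kiv] [toma wug]] — [[glim vask] kiv] of type <t,<e,e>> combines with [toma wug] of type t: type <e,e>.

<e,e>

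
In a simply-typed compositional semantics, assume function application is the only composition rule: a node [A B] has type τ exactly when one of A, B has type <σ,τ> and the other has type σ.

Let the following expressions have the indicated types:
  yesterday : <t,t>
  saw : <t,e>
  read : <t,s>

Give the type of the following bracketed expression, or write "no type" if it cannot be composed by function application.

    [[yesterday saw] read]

[yesterday saw]: <t,t> with <t,e> — neither is a function whose domain matches the other; composition fails here.

no type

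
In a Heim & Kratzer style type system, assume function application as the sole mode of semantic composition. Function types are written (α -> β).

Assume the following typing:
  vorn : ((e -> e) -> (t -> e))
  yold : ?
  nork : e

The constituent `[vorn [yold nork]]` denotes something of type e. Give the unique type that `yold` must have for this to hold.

(e -> (((e -> e) -> (t -> e)) -> e))

At [vorn [yold nork]] (required: e): vorn is ((e -> e) -> (t -> e)), which is not a function with range e; hence [yold nork] is the functor — type (((e -> e) -> (t -> e)) -> e).
At [yold nork] (required: (((e -> e) -> (t -> e)) -> e)): nork is e, which is not a function with range (((e -> e) -> (t -> e)) -> e); hence yold is the functor — type (e -> (((e -> e) -> (t -> e)) -> e)).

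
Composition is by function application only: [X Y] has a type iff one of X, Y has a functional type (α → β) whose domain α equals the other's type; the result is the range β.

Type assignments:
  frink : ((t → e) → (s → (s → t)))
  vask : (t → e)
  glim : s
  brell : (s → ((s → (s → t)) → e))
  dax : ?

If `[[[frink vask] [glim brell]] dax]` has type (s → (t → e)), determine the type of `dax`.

(e → (s → (t → e)))

[[[frink vask] [glim brell]] dax] must have type (s → (t → e)). The sister [[frink vask] [glim brell]] has type e; that is not a function onto (s → (t → e)), so dax must be the functor, of type (e → (s → (t → e))).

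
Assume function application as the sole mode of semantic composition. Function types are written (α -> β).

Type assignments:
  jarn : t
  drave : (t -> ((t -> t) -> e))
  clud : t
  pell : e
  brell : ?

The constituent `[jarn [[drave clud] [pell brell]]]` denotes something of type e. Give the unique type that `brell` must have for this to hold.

At [jarn [[drave clud] [pell brell]]] (required: e): jarn is t, which is not a function with range e; hence [[drave clud] [pell brell]] is the functor — type (t -> e).
At [[drave clud] [pell brell]] (required: (t -> e)): [drave clud] is ((t -> t) -> e), which is not a function with range (t -> e); hence [pell brell] is the functor — type (((t -> t) -> e) -> (t -> e)).
At [pell brell] (required: (((t -> t) -> e) -> (t -> e))): pell is e, which is not a function with range (((t -> t) -> e) -> (t -> e)); hence brell is the functor — type (e -> (((t -> t) -> e) -> (t -> e))).

(e -> (((t -> t) -> e) -> (t -> e)))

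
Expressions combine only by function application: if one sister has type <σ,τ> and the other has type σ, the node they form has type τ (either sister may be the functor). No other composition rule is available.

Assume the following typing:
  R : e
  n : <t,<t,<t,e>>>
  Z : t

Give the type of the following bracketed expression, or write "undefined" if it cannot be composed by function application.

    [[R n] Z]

[R n]: e and <t,<t,<t,e>>> cannot combine by function application — type clash.

undefined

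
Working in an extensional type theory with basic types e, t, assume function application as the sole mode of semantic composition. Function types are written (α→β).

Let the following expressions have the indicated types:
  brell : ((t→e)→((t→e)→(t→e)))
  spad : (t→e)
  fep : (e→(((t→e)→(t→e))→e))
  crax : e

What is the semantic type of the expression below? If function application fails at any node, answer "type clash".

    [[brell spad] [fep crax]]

[brell spad]: functor brell : ((t→e)→((t→e)→(t→e))), argument spad : (t→e); result ((t→e)→(t→e)).
[fep crax]: functor fep : (e→(((t→e)→(t→e))→e)), argument crax : e; result (((t→e)→(t→e))→e).
[[brell spad] [fep crax]]: functor [fep crax] : (((t→e)→(t→e))→e), argument [brell spad] : ((t→e)→(t→e)); result e.

e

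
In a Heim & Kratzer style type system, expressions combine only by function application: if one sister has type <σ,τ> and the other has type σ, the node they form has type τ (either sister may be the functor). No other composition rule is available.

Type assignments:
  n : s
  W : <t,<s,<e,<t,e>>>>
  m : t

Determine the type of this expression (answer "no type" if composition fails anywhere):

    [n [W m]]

<e,<t,e>>

[W m]: functor W : <t,<s,<e,<t,e>>>>, argument m : t; result <s,<e,<t,e>>>.
[n [W m]]: functor [W m] : <s,<e,<t,e>>>, argument n : s; result <e,<t,e>>.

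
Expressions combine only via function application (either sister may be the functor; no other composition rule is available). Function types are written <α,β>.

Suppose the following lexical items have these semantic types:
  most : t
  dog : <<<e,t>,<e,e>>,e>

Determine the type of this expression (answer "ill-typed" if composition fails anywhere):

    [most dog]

[most dog]: t with <<<e,t>,<e,e>>,e> — neither is a function whose domain matches the other; composition fails here.

ill-typed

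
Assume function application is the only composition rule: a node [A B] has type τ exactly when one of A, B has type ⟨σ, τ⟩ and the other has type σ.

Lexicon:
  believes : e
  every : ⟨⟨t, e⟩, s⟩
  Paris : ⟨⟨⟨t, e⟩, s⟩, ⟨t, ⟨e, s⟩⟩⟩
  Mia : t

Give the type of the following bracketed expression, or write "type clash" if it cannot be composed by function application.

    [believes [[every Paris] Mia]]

[every Paris] — Paris of type ⟨⟨⟨t, e⟩, s⟩, ⟨t, ⟨e, s⟩⟩⟩ combines with every of type ⟨⟨t, e⟩, s⟩: type ⟨t, ⟨e, s⟩⟩.
[[every Paris] Mia] — [every Paris] of type ⟨t, ⟨e, s⟩⟩ combines with Mia of type t: type ⟨e, s⟩.
[believes [[every Paris] Mia]] — [[every Paris] Mia] of type ⟨e, s⟩ combines with believes of type e: type s.

s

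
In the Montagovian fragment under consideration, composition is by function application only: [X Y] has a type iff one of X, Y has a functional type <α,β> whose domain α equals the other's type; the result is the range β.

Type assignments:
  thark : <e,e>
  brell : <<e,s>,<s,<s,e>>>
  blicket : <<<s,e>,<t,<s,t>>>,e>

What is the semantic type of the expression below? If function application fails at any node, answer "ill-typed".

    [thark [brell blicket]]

ill-typed

At [brell blicket]: neither <<e,s>,<s,<s,e>>> nor <<<s,e>,<t,<s,t>>>,e> can take the other as argument; the node is ill-typed.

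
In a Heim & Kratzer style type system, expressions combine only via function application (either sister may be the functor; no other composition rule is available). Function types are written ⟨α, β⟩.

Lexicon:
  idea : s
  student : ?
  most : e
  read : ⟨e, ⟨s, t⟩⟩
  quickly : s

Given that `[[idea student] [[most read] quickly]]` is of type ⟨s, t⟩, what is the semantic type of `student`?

At [[idea student] [[most read] quickly]] (required: ⟨s, t⟩): [[most read] quickly] is t, which is not a function with range ⟨s, t⟩; hence [idea student] is the functor — type ⟨t, ⟨s, t⟩⟩.
At [idea student] (required: ⟨t, ⟨s, t⟩⟩): idea is s, which is not a function with range ⟨t, ⟨s, t⟩⟩; hence student is the functor — type ⟨s, ⟨t, ⟨s, t⟩⟩⟩.

⟨s, ⟨t, ⟨s, t⟩⟩⟩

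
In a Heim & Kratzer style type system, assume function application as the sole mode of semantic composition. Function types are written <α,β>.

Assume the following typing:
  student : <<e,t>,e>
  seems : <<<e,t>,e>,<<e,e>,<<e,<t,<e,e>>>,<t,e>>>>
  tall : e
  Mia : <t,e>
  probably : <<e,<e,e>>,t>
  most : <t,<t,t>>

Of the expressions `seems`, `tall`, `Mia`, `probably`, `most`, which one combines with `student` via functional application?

seems

seems — combines: seems : <<<e,t>,e>,<<e,e>,<<e,<t,<e,e>>>,<t,e>>>> takes student : <<e,t>,e> as argument, giving <<e,e>,<<e,<t,<e,e>>>,<t,e>>>.
tall : e — does not combine with student.
Mia : <t,e> — does not combine with student.
probably : <<e,<e,e>>,t> — does not combine with student.
most : <t,<t,t>> — does not combine with student.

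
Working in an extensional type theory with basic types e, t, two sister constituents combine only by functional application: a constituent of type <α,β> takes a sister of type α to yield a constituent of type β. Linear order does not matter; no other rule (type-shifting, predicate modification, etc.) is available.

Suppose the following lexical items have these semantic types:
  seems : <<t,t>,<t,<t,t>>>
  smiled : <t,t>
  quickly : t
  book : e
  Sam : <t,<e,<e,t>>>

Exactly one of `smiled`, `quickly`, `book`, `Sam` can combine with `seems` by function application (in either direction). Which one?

smiled

smiled — combines: seems : <<t,t>,<t,<t,t>>> takes smiled : <t,t> as argument, giving <t,<t,t>>.
quickly : t — seems needs <t,t>; quickly needs nothing (atomic); neither fits.
book : e — seems needs <t,t>; book needs nothing (atomic); neither fits.
Sam : <t,<e,<e,t>>> — seems needs <t,t>; Sam needs t; neither fits.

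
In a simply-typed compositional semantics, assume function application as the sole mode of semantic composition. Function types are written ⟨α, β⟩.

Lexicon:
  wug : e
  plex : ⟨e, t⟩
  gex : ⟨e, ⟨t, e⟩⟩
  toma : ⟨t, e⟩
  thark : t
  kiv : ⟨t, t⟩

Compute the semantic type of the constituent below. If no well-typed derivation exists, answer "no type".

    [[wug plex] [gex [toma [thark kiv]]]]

e

[wug plex]: plex is ⟨e, t⟩, wug is e; result t.
[thark kiv]: kiv is ⟨t, t⟩, thark is t; result t.
[toma [thark kiv]]: toma is ⟨t, e⟩, [thark kiv] is t; result e.
[gex [toma [thark kiv]]]: gex is ⟨e, ⟨t, e⟩⟩, [toma [thark kiv]] is e; result ⟨t, e⟩.
[[wug plex] [gex [toma [thark kiv]]]]: [gex [toma [thark kiv]]] is ⟨t, e⟩, [wug plex] is t; result e.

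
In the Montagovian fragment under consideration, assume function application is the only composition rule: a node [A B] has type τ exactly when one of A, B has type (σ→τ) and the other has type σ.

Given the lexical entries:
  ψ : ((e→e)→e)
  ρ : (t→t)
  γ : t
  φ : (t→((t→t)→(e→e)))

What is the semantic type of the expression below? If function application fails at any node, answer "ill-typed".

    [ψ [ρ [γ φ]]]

e

[γ φ] — φ of type (t→((t→t)→(e→e))) combines with γ of type t: type ((t→t)→(e→e)).
[ρ [γ φ]] — [γ φ] of type ((t→t)→(e→e)) combines with ρ of type (t→t): type (e→e).
[ψ [ρ [γ φ]]] — ψ of type ((e→e)→e) combines with [ρ [γ φ]] of type (e→e): type e.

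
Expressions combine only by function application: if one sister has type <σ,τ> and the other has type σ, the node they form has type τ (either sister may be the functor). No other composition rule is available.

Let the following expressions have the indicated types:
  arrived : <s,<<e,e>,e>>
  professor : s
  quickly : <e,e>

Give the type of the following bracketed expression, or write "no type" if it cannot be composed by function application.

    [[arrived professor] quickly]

e

At [arrived professor], arrived : <s,<<e,e>,e>> takes professor : s, giving <<e,e>,e>.
At [[arrived professor] quickly], [arrived professor] : <<e,e>,e> takes quickly : <e,e>, giving e.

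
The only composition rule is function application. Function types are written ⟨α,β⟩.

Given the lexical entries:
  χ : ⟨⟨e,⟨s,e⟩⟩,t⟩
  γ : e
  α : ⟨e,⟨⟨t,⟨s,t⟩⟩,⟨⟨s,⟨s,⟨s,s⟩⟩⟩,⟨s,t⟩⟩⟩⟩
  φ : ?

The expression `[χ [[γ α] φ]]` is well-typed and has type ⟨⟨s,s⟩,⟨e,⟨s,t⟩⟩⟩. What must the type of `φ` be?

At [χ [[γ α] φ]] (required: ⟨⟨s,s⟩,⟨e,⟨s,t⟩⟩⟩): χ is ⟨⟨e,⟨s,e⟩⟩,t⟩, which is not a function with range ⟨⟨s,s⟩,⟨e,⟨s,t⟩⟩⟩; hence [[γ α] φ] is the functor — type ⟨⟨⟨e,⟨s,e⟩⟩,t⟩,⟨⟨s,s⟩,⟨e,⟨s,t⟩⟩⟩⟩.
At [[γ α] φ] (required: ⟨⟨⟨e,⟨s,e⟩⟩,t⟩,⟨⟨s,s⟩,⟨e,⟨s,t⟩⟩⟩⟩): [γ α] is ⟨⟨t,⟨s,t⟩⟩,⟨⟨s,⟨s,⟨s,s⟩⟩⟩,⟨s,t⟩⟩⟩, which is not a function with range ⟨⟨⟨e,⟨s,e⟩⟩,t⟩,⟨⟨s,s⟩,⟨e,⟨s,t⟩⟩⟩⟩; hence φ is the functor — type ⟨⟨⟨t,⟨s,t⟩⟩,⟨⟨s,⟨s,⟨s,s⟩⟩⟩,⟨s,t⟩⟩⟩,⟨⟨⟨e,⟨s,e⟩⟩,t⟩,⟨⟨s,s⟩,⟨e,⟨s,t⟩⟩⟩⟩⟩.

⟨⟨⟨t,⟨s,t⟩⟩,⟨⟨s,⟨s,⟨s,s⟩⟩⟩,⟨s,t⟩⟩⟩,⟨⟨⟨e,⟨s,e⟩⟩,t⟩,⟨⟨s,s⟩,⟨e,⟨s,t⟩⟩⟩⟩⟩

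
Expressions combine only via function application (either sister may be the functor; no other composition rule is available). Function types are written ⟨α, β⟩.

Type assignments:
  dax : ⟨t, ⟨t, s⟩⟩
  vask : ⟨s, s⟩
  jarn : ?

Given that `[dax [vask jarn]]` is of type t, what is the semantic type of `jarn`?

⟨⟨s, s⟩, ⟨⟨t, ⟨t, s⟩⟩, t⟩⟩

[dax [vask jarn]] is required to be t. dax : ⟨t, ⟨t, s⟩⟩ cannot yield t as functor, so [vask jarn] : ⟨⟨t, ⟨t, s⟩⟩, t⟩.
[vask jarn] is required to be ⟨⟨t, ⟨t, s⟩⟩, t⟩. vask : ⟨s, s⟩ cannot yield ⟨⟨t, ⟨t, s⟩⟩, t⟩ as functor, so jarn : ⟨⟨s, s⟩, ⟨⟨t, ⟨t, s⟩⟩, t⟩⟩.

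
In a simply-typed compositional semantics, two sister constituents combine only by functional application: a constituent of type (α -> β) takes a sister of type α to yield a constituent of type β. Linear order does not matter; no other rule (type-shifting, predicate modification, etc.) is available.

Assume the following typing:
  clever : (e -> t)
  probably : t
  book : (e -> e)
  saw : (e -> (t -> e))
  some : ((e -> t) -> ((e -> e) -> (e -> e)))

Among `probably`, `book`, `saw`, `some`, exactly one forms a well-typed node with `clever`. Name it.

probably : t — clever needs e; probably needs nothing (atomic); neither fits.
book : (e -> e) — clever needs e; book needs e; neither fits.
saw : (e -> (t -> e)) — clever needs e; saw needs e; neither fits.
some — combines: some : ((e -> t) -> ((e -> e) -> (e -> e))) takes clever : (e -> t) as argument, giving ((e -> e) -> (e -> e)).

some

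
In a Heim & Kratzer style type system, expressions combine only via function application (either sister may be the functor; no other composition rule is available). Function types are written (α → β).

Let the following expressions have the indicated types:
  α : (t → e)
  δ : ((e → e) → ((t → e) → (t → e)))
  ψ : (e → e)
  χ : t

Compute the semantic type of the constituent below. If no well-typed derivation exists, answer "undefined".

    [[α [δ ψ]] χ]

e

[δ ψ] — δ of type ((e → e) → ((t → e) → (t → e))) combines with ψ of type (e → e): type ((t → e) → (t → e)).
[α [δ ψ]] — [δ ψ] of type ((t → e) → (t → e)) combines with α of type (t → e): type (t → e).
[[α [δ ψ]] χ] — [α [δ ψ]] of type (t → e) combines with χ of type t: type e.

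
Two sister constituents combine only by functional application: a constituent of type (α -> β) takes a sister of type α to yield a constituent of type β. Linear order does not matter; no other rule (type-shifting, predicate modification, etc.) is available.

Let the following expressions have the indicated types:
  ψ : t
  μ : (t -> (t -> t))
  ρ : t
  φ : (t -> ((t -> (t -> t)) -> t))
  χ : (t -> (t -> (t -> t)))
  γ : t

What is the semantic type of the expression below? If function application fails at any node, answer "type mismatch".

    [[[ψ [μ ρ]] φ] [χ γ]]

t

[μ ρ]: μ is (t -> (t -> t)), ρ is t; result (t -> t).
[ψ [μ ρ]]: [μ ρ] is (t -> t), ψ is t; result t.
[[ψ [μ ρ]] φ]: φ is (t -> ((t -> (t -> t)) -> t)), [ψ [μ ρ]] is t; result ((t -> (t -> t)) -> t).
[χ γ]: χ is (t -> (t -> (t -> t))), γ is t; result (t -> (t -> t)).
[[[ψ [μ ρ]] φ] [χ γ]]: [[ψ [μ ρ]] φ] is ((t -> (t -> t)) -> t), [χ γ] is (t -> (t -> t)); result t.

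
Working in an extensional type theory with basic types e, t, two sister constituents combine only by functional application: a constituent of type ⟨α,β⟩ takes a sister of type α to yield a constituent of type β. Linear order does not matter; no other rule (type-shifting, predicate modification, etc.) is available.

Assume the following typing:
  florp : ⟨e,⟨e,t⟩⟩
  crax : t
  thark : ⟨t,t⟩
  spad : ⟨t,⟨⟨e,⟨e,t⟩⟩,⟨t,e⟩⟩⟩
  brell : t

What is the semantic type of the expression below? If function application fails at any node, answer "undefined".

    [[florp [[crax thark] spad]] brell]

e

[crax thark]: thark is ⟨t,t⟩, crax is t; result t.
[[crax thark] spad]: spad is ⟨t,⟨⟨e,⟨e,t⟩⟩,⟨t,e⟩⟩⟩, [crax thark] is t; result ⟨⟨e,⟨e,t⟩⟩,⟨t,e⟩⟩.
[florp [[crax thark] spad]]: [[crax thark] spad] is ⟨⟨e,⟨e,t⟩⟩,⟨t,e⟩⟩, florp is ⟨e,⟨e,t⟩⟩; result ⟨t,e⟩.
[[florp [[crax thark] spad]] brell]: [florp [[crax thark] spad]] is ⟨t,e⟩, brell is t; result e.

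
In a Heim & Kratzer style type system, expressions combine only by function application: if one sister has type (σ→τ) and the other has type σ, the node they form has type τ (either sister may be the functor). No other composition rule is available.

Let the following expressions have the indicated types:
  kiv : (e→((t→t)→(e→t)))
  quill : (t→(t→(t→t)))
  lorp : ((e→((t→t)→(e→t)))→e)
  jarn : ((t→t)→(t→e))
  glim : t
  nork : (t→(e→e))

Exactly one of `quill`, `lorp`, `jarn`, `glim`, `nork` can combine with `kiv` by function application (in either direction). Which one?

lorp

quill : (t→(t→(t→t))) — neither side's domain matches the other.
lorp — combines: lorp : ((e→((t→t)→(e→t)))→e) takes kiv : (e→((t→t)→(e→t))) as argument, giving e.
jarn : ((t→t)→(t→e)) — neither side's domain matches the other.
glim : t — neither side's domain matches the other.
nork : (t→(e→e)) — neither side's domain matches the other.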